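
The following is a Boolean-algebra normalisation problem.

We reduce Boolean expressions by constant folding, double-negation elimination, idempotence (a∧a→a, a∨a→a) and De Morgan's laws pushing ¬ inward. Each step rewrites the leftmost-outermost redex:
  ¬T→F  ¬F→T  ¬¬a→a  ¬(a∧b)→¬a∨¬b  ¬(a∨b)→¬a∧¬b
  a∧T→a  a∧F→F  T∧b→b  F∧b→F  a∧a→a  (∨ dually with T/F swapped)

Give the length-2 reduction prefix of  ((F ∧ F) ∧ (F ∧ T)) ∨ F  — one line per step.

Answer: after 2 steps: F ∧ (F ∧ T)

Working:
  start: ((F ∧ F) ∧ (F ∧ T)) ∨ F
  →1  (F ∧ F) ∧ (F ∧ T)
  →2  F ∧ (F ∧ T)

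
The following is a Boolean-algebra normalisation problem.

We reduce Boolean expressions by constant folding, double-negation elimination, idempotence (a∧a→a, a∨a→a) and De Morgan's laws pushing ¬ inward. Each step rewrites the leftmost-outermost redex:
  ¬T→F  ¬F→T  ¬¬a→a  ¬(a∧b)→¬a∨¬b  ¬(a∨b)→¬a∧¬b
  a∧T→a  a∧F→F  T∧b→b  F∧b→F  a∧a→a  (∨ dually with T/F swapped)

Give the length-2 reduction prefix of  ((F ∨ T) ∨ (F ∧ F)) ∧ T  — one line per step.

  start: ((F ∨ T) ∨ (F ∧ F)) ∧ T
  step 1: (F ∨ T) ∨ (F ∧ F)
  step 2: T ∨ (F ∧ F)

Answer: after 2 steps: T ∨ (F ∧ F)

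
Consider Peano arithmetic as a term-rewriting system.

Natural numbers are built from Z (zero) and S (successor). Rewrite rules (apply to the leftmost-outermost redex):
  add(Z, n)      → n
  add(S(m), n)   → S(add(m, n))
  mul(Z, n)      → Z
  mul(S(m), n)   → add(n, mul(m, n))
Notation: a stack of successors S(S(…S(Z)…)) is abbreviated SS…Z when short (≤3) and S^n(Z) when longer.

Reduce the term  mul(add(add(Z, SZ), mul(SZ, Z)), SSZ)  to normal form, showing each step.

Answer: normal form = SSZ  (in 11 steps)

Working:
  start: mul(add(add(Z, SZ), mul(SZ, Z)), SSZ)
  [1] mul(add(SZ, mul(SZ, Z)), SSZ)
  [2] mul(S(add(Z, mul(SZ, Z))), SSZ)
  [3] add(SSZ, mul(add(Z, mul(SZ, Z)), SSZ))
  [4] S(add(SZ, mul(add(Z, mul(SZ, Z)), SSZ)))
  [5] S(S(add(Z, mul(add(Z, mul(SZ, Z)), SSZ))))
  [6] S(S(mul(add(Z, mul(SZ, Z)), SSZ)))
  [7] S(S(mul(mul(SZ, Z), SSZ)))
  [8] S(S(mul(add(Z, mul(Z, Z)), SSZ)))
  [9] S(S(mul(mul(Z, Z), SSZ)))
  [10] S(S(mul(Z, SSZ)))
  [11] SSZ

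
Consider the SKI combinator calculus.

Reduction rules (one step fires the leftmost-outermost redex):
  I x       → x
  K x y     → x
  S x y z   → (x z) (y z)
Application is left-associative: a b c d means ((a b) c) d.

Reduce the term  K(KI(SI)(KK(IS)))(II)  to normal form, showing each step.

  start: K(KI(SI)(KK(IS)))(II)
  step 1: KI(SI)(KK(IS))
  step 2: I(KK(IS))
  step 3: KK(IS)
  step 4: K

Answer: normal form = K  (in 4 steps)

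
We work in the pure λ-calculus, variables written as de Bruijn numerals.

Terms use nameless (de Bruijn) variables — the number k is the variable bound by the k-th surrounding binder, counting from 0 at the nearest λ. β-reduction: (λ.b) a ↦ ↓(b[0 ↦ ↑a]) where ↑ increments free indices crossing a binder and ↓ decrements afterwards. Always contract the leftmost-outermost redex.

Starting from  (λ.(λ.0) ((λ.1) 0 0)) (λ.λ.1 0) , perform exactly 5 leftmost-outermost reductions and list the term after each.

  start: (λ.(λ.0) ((λ.1) 0 0)) (λ.λ.1 0)
  →1  (λ.0) ((λ.λ.λ.1 0) (λ.λ.1 0) (λ.λ.1 0))
  →2  (λ.λ.λ.1 0) (λ.λ.1 0) (λ.λ.1 0)
  →3  (λ.λ.1 0) (λ.λ.1 0)
  →4  λ.(λ.λ.1 0) 0
  →5  λ.λ.1 0

Answer: after 5 steps: λ.λ.1 0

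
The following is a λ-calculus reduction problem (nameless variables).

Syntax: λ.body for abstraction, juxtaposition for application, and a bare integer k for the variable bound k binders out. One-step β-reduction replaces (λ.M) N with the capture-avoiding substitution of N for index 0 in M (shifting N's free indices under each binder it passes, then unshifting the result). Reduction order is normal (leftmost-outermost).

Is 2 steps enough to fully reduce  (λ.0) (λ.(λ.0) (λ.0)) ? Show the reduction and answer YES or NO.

Answer: YES — reaches normal form λ.λ.0 in 2 ≤ 2 steps

Derivation:
  start: (λ.0) (λ.(λ.0) (λ.0))
  [1] λ.(λ.0) (λ.0)
  [2] λ.λ.0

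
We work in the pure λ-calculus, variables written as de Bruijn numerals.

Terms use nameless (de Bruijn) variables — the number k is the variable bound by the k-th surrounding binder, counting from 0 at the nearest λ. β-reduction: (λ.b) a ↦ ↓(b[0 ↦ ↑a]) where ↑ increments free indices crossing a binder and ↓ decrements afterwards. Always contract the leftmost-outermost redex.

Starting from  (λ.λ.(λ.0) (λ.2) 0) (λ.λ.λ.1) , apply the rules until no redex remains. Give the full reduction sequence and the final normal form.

  start: (λ.λ.(λ.0) (λ.2) 0) (λ.λ.λ.1)
  [1] λ.(λ.0) (λ.λ.λ.λ.1) 0
  [2] λ.(λ.λ.λ.λ.1) 0
  [3] λ.λ.λ.λ.1

Answer: normal form = λ.λ.λ.λ.1  (in 3 steps)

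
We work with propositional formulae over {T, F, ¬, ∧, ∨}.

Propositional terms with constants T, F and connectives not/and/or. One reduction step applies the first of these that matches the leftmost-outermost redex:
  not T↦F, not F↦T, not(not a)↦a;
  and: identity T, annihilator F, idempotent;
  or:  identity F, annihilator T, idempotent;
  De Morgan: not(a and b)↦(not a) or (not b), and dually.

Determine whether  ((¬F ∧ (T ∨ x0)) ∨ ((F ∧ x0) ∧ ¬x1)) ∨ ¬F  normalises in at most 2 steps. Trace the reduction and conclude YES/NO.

  start: ((¬F ∧ (T ∨ x0)) ∨ ((F ∧ x0) ∧ ¬x1)) ∨ ¬F
  step 1: ((T ∧ (T ∨ x0)) ∨ ((F ∧ x0) ∧ ¬x1)) ∨ ¬F
  step 2: ((T ∨ x0) ∨ ((F ∧ x0) ∧ ¬x1)) ∨ ¬F

Answer: NO — after 2 steps the term is ((T ∨ x0) ∨ ((F ∧ x0) ∧ ¬x1)) ∨ ¬F, not yet normal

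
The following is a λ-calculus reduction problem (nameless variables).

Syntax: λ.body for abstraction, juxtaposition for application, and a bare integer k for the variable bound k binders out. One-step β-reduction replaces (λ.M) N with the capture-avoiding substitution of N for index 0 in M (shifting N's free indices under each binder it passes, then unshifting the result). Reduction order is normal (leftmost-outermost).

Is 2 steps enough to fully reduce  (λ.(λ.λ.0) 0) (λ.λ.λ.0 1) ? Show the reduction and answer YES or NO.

  start: (λ.(λ.λ.0) 0) (λ.λ.λ.0 1)
  step 1: (λ.λ.0) (λ.λ.λ.0 1)
  step 2: λ.0

Answer: YES — reaches normal form λ.0 in 2 ≤ 2 steps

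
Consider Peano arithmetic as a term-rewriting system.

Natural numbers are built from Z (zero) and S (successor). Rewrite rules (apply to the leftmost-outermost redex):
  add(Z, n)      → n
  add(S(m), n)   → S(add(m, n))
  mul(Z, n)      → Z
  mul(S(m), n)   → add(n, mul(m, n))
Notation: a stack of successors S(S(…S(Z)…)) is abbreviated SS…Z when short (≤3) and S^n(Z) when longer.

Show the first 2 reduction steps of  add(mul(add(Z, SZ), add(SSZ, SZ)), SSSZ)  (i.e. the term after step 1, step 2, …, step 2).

Answer: after 2 steps: add(add(add(SSZ, SZ), mul(Z, add(SSZ, SZ))), SSSZ)

Reduction:
  start: add(mul(add(Z, SZ), add(SSZ, SZ)), SSSZ)
  →1  add(mul(SZ, add(SSZ, SZ)), SSSZ)
  →2  add(add(add(SSZ, SZ), mul(Z, add(SSZ, SZ))), SSSZ)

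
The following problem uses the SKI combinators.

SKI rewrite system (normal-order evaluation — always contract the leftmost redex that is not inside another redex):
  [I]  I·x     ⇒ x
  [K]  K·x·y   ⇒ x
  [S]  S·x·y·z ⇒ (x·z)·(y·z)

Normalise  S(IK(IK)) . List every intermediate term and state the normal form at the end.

  start: S(IK(IK))
  →1  S(K(IK))
  →2  S(KK)

Answer: normal form = S(KK)  (in 2 steps)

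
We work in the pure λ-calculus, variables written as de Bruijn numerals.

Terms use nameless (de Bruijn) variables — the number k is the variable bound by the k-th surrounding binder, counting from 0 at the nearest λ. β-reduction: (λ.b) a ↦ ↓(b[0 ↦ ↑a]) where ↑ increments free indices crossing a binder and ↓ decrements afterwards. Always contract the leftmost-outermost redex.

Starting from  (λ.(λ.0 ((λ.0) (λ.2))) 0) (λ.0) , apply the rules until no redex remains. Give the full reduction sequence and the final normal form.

Answer: normal form = λ.λ.0  (in 4 steps)

Derivation:
  start: (λ.(λ.0 ((λ.0) (λ.2))) 0) (λ.0)
  step 1: (λ.0 ((λ.0) (λ.λ.0))) (λ.0)
  step 2: (λ.0) ((λ.0) (λ.λ.0))
  step 3: (λ.0) (λ.λ.0)
  step 4: λ.λ.0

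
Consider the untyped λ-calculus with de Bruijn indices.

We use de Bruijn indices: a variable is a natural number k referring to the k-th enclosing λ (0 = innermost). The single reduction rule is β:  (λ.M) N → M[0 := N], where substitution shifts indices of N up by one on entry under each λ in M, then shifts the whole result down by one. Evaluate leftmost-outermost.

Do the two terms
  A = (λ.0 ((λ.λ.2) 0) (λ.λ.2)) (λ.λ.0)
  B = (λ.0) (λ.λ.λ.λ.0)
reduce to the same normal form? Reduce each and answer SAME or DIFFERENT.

Term A:
  start: (λ.0 ((λ.λ.2) 0) (λ.λ.2)) (λ.λ.0)
  →1  (λ.λ.0) ((λ.λ.λ.λ.0) (λ.λ.0)) (λ.λ.λ.λ.0)
  →2  (λ.0) (λ.λ.λ.λ.0)
  →3  λ.λ.λ.λ.0

Term B:
  start: (λ.0) (λ.λ.λ.λ.0)
  →1  λ.λ.λ.λ.0

Answer: SAME — A ⇓ λ.λ.λ.λ.0, B ⇓ λ.λ.λ.λ.0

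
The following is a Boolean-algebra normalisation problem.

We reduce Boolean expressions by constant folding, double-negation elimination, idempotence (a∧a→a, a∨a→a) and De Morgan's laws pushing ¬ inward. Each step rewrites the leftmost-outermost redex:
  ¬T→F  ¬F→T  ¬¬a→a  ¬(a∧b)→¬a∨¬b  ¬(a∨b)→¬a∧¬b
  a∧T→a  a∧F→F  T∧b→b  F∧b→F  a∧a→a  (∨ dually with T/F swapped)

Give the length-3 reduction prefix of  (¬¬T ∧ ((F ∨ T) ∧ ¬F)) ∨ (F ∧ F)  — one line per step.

Answer: after 3 steps: (T ∧ ¬F) ∨ (F ∧ F)

Derivation:
  start: (¬¬T ∧ ((F ∨ T) ∧ ¬F)) ∨ (F ∧ F)
  →1  (T ∧ ((F ∨ T) ∧ ¬F)) ∨ (F ∧ F)
  →2  ((F ∨ T) ∧ ¬F) ∨ (F ∧ F)
  →3  (T ∧ ¬F) ∨ (F ∧ F)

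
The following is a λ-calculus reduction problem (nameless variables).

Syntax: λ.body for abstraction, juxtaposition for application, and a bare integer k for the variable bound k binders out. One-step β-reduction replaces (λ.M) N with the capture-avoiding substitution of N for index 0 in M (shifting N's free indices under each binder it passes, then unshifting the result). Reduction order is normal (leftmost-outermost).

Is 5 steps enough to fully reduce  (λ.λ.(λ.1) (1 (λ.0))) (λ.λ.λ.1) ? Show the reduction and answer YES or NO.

  start: (λ.λ.(λ.1) (1 (λ.0))) (λ.λ.λ.1)
  →1  λ.(λ.1) ((λ.λ.λ.1) (λ.0))
  →2  λ.0

Answer: YES — reaches normal form λ.0 in 2 ≤ 5 steps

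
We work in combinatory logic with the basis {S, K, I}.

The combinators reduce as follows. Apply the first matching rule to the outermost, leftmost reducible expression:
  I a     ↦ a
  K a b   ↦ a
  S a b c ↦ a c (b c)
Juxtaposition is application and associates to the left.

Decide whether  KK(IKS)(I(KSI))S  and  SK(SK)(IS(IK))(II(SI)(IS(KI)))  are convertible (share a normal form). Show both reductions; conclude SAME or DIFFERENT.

Answer: DIFFERENT — A ⇓ S, B ⇓ SK(SI(S(KI)))

Reduction:
Term A:
  start: KK(IKS)(I(KSI))S
  →1  K(I(KSI))S
  →2  I(KSI)
  →3  KSI
  →4  S

Term B:
  start: SK(SK)(IS(IK))(II(SI)(IS(KI)))
  →1  K(IS(IK))(SK(IS(IK)))(II(SI)(IS(KI)))
  →2  IS(IK)(II(SI)(IS(KI)))
  →3  S(IK)(II(SI)(IS(KI)))
  →4  SK(II(SI)(IS(KI)))
  →5  SK(I(SI)(IS(KI)))
  →6  SK(SI(IS(KI)))
  →7  SK(SI(S(KI)))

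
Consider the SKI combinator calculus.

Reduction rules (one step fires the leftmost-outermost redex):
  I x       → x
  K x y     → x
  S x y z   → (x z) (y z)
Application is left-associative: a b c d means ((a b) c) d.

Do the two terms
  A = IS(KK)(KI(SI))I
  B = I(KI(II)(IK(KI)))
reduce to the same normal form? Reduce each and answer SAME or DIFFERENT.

Answer: DIFFERENT — A ⇓ KI, B ⇓ K(KI)

Working:
Term A:
  start: IS(KK)(KI(SI))I
  [1] S(KK)(KI(SI))I
  [2] KKI(KI(SI)I)
  [3] K(KI(SI)I)
  [4] K(II)
  [5] KI

Term B:
  start: I(KI(II)(IK(KI)))
  [1] KI(II)(IK(KI))
  [2] I(IK(KI))
  [3] IK(KI)
  [4] K(KI)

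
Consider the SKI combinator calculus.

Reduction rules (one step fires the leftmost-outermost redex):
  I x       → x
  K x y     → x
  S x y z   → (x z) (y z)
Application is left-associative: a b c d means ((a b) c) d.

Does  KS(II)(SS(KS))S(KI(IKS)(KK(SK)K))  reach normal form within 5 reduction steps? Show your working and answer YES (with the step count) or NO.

  start: KS(II)(SS(KS))S(KI(IKS)(KK(SK)K))
  →1  S(SS(KS))S(KI(IKS)(KK(SK)K))
  →2  SS(KS)(KI(IKS)(KK(SK)K))(S(KI(IKS)(KK(SK)K)))
  →3  S(KI(IKS)(KK(SK)K))(KS(KI(IKS)(KK(SK)K)))(S(KI(IKS)(KK(SK)K)))
  →4  KI(IKS)(KK(SK)K)(S(KI(IKS)(KK(SK)K)))(KS(KI(IKS)(KK(SK)K))(S(KI(IKS)(KK(SK)K))))
  →5  I(KK(SK)K)(S(KI(IKS)(KK(SK)K)))(KS(KI(IKS)(KK(SK)K))(S(KI(IKS)(KK(SK)K))))

Answer: NO — after 5 steps the term is I(KK(SK)K)(S(KI(IKS)(KK(SK)K)))(KS(KI(IKS)(KK(SK)K))(S(KI(IKS)(KK(SK)K)))), not yet normal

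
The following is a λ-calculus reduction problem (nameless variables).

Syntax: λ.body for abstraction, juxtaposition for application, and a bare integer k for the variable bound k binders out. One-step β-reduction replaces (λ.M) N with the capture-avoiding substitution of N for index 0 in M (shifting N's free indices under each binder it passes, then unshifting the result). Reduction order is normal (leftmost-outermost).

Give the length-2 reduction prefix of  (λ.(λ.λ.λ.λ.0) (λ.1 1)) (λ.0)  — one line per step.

  start: (λ.(λ.λ.λ.λ.0) (λ.1 1)) (λ.0)
  [1] (λ.λ.λ.λ.0) (λ.(λ.0) (λ.0))
  [2] λ.λ.λ.0

Answer: after 2 steps: λ.λ.λ.0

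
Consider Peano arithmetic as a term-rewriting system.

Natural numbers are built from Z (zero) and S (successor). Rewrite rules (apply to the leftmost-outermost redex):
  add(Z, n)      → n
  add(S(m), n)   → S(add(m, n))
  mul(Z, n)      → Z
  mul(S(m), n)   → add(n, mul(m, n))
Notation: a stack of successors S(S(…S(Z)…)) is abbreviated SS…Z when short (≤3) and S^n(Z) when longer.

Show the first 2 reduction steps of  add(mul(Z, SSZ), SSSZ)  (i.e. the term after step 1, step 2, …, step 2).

Answer: after 2 steps: SSSZ

Derivation:
  start: add(mul(Z, SSZ), SSSZ)
  [1] add(Z, SSSZ)
  [2] SSSZ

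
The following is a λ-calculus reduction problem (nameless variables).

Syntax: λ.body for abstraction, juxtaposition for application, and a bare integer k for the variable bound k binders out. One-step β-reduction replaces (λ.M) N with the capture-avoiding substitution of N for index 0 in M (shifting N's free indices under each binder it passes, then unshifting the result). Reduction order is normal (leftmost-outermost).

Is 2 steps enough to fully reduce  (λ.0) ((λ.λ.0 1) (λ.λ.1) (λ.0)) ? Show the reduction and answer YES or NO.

  start: (λ.0) ((λ.λ.0 1) (λ.λ.1) (λ.0))
  step 1: (λ.λ.0 1) (λ.λ.1) (λ.0)
  step 2: (λ.0 (λ.λ.1)) (λ.0)

Answer: NO — after 2 steps the term is (λ.0 (λ.λ.1)) (λ.0), not yet normal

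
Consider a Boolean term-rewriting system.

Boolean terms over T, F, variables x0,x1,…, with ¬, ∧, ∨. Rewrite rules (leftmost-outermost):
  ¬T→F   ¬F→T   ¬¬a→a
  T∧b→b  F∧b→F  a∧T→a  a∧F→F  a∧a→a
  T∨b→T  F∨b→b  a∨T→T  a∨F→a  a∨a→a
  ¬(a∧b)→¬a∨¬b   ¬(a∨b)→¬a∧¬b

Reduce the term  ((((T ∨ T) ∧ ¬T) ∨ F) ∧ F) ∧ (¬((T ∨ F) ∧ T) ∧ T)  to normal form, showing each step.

Answer: normal form = F  (in 2 steps)

Derivation:
  start: ((((T ∨ T) ∧ ¬T) ∨ F) ∧ F) ∧ (¬((T ∨ F) ∧ T) ∧ T)
  [1] F ∧ (¬((T ∨ F) ∧ T) ∧ T)
  [2] F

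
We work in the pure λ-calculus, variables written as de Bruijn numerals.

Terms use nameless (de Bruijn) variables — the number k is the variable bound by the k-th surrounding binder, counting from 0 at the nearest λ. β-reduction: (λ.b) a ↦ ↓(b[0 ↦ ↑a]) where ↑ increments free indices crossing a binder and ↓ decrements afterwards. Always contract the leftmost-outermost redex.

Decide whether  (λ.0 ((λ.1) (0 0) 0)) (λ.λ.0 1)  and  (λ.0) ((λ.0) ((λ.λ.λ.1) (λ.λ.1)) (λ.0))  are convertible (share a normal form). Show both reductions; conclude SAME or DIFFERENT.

Answer: DIFFERENT — A ⇓ λ.0 (λ.0 (λ.λ.0 1)), B ⇓ λ.λ.0

Derivation:
Term A:
  start: (λ.0 ((λ.1) (0 0) 0)) (λ.λ.0 1)
  [1] (λ.λ.0 1) ((λ.λ.λ.0 1) ((λ.λ.0 1) (λ.λ.0 1)) (λ.λ.0 1))
  [2] λ.0 ((λ.λ.λ.0 1) ((λ.λ.0 1) (λ.λ.0 1)) (λ.λ.0 1))
  [3] λ.0 ((λ.λ.0 1) (λ.λ.0 1))
  [4] λ.0 (λ.0 (λ.λ.0 1))

Term B:
  start: (λ.0) ((λ.0) ((λ.λ.λ.1) (λ.λ.1)) (λ.0))
  [1] (λ.0) ((λ.λ.λ.1) (λ.λ.1)) (λ.0)
  [2] (λ.λ.λ.1) (λ.λ.1) (λ.0)
  [3] (λ.λ.1) (λ.0)
  [4] λ.λ.0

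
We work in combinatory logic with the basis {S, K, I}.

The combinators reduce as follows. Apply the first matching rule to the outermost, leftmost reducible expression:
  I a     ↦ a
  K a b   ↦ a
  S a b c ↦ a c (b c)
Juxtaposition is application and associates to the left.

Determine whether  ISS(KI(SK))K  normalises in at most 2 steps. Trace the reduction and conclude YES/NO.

  start: ISS(KI(SK))K
  step 1: SS(KI(SK))K
  step 2: SK(KI(SK)K)

Answer: NO — after 2 steps the term is SK(KI(SK)K), not yet normal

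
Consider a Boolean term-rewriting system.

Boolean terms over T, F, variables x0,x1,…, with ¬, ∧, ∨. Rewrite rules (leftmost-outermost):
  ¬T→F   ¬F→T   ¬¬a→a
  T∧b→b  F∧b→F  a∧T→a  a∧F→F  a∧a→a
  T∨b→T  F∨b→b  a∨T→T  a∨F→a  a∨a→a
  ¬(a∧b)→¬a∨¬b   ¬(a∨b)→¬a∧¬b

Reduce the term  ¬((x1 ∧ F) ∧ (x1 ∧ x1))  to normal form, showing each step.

Answer: normal form = T  (in 5 steps)

Derivation:
  start: ¬((x1 ∧ F) ∧ (x1 ∧ x1))
  →1  ¬(x1 ∧ F) ∨ ¬(x1 ∧ x1)
  →2  (¬x1 ∨ ¬F) ∨ ¬(x1 ∧ x1)
  →3  (¬x1 ∨ T) ∨ ¬(x1 ∧ x1)
  →4  T ∨ ¬(x1 ∧ x1)
  →5  T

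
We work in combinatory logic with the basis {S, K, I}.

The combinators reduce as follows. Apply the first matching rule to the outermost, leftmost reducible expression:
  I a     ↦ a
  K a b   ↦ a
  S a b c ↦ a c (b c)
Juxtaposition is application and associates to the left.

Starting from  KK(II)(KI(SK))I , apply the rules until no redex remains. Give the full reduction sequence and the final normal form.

Answer: normal form = I  (in 3 steps)

Derivation:
  start: KK(II)(KI(SK))I
  →1  K(KI(SK))I
  →2  KI(SK)
  →3  I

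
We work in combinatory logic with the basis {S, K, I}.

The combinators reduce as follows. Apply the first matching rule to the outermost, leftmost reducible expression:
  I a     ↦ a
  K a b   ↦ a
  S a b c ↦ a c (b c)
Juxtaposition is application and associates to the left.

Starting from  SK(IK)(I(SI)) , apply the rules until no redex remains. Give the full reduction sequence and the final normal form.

Answer: normal form = SI  (in 3 steps)

Reduction:
  start: SK(IK)(I(SI))
  step 1: K(I(SI))(IK(I(SI)))
  step 2: I(SI)
  step 3: SI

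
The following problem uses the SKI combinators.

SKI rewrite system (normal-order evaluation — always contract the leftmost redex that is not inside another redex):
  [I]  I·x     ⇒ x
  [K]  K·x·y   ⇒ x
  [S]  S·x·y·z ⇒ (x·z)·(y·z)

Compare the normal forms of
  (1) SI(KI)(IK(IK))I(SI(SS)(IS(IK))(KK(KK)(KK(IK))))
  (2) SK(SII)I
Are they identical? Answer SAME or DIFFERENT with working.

Answer: SAME — A ⇓ I, B ⇓ I

Reduction:
Term A:
  start: SI(KI)(IK(IK))I(SI(SS)(IS(IK))(KK(KK)(KK(IK))))
  step 1: I(IK(IK))(KI(IK(IK)))I(SI(SS)(IS(IK))(KK(KK)(KK(IK))))
  step 2: IK(IK)(KI(IK(IK)))I(SI(SS)(IS(IK))(KK(KK)(KK(IK))))
  step 3: K(IK)(KI(IK(IK)))I(SI(SS)(IS(IK))(KK(KK)(KK(IK))))
  step 4: IKI(SI(SS)(IS(IK))(KK(KK)(KK(IK))))
  step 5: KI(SI(SS)(IS(IK))(KK(KK)(KK(IK))))
  step 6: I

Term B:
  start: SK(SII)I
  step 1: KI(SIII)
  step 2: I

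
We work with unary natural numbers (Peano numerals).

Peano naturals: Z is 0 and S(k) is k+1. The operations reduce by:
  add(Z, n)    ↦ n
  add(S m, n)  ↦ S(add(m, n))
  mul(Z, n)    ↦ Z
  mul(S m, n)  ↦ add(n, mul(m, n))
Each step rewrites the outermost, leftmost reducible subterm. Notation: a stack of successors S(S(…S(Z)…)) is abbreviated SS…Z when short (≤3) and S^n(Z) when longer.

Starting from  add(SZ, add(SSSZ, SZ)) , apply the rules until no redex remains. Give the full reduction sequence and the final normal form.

  start: add(SZ, add(SSSZ, SZ))
  [1] S(add(Z, add(SSSZ, SZ)))
  [2] S(add(SSSZ, SZ))
  [3] S(S(add(SSZ, SZ)))
  [4] S(S(S(add(SZ, SZ))))
  [5] S(S(S(S(add(Z, SZ)))))
  [6] S^5(Z)

Answer: normal form = S^5(Z)  (in 6 steps)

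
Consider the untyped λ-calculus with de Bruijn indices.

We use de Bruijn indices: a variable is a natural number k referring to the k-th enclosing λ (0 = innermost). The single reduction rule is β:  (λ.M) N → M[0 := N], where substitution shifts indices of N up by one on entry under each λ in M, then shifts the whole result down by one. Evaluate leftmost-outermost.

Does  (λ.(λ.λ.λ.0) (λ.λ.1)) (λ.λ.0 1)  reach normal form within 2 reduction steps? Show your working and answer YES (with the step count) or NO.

Answer: YES — reaches normal form λ.λ.0 in 2 ≤ 2 steps

Working:
  start: (λ.(λ.λ.λ.0) (λ.λ.1)) (λ.λ.0 1)
  →1  (λ.λ.λ.0) (λ.λ.1)
  →2  λ.λ.0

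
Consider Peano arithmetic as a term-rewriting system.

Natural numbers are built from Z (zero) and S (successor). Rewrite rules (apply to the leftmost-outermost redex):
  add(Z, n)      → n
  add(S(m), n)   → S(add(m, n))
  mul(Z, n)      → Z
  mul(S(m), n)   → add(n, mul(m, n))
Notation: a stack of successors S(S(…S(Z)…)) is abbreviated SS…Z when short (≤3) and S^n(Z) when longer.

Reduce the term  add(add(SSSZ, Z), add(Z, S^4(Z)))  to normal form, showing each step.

  start: add(add(SSSZ, Z), add(Z, S^4(Z)))
  [1] add(S(add(SSZ, Z)), add(Z, S^4(Z)))
  [2] S(add(add(SSZ, Z), add(Z, S^4(Z))))
  [3] S(add(S(add(SZ, Z)), add(Z, S^4(Z))))
  [4] S(S(add(add(SZ, Z), add(Z, S^4(Z)))))
  [5] S(S(add(S(add(Z, Z)), add(Z, S^4(Z)))))
  [6] S(S(S(add(add(Z, Z), add(Z, S^4(Z))))))
  [7] S(S(S(add(Z, add(Z, S^4(Z))))))
  [8] S(S(S(add(Z, S^4(Z)))))
  [9] S^7(Z)

Answer: normal form = S^7(Z)  (in 9 steps)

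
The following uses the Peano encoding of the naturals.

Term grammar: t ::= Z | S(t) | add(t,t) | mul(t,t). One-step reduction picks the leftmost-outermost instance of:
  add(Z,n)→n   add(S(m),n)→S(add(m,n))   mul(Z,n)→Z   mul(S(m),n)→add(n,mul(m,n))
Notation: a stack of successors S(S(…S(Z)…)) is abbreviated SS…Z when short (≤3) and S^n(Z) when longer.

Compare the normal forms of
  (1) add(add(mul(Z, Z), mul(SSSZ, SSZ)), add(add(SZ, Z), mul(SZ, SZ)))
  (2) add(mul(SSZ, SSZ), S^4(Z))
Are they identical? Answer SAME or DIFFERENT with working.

Answer: SAME — A ⇓ S^8(Z), B ⇓ S^8(Z)

Reduction:
Term A:
  start: add(add(mul(Z, Z), mul(SSSZ, SSZ)), add(add(SZ, Z), mul(SZ, SZ)))
  →1  add(add(Z, mul(SSSZ, SSZ)), add(add(SZ, Z), mul(SZ, SZ)))
  →2  add(mul(SSSZ, SSZ), add(add(SZ, Z), mul(SZ, SZ)))
  →3  add(add(SSZ, mul(SSZ, SSZ)), add(add(SZ, Z), mul(SZ, SZ)))
  →4  add(S(add(SZ, mul(SSZ, SSZ))), add(add(SZ, Z), mul(SZ, SZ)))
  →5  S(add(add(SZ, mul(SSZ, SSZ)), add(add(SZ, Z), mul(SZ, SZ))))
  →6  S(add(S(add(Z, mul(SSZ, SSZ))), add(add(SZ, Z), mul(SZ, SZ))))
  →7  S(S(add(add(Z, mul(SSZ, SSZ)), add(add(SZ, Z), mul(SZ, SZ)))))
  →8  S(S(add(mul(SSZ, SSZ), add(add(SZ, Z), mul(SZ, SZ)))))
  →9  S(S(add(add(SSZ, mul(SZ, SSZ)), add(add(SZ, Z), mul(SZ, SZ)))))
  →10  S(S(add(S(add(SZ, mul(SZ, SSZ))), add(add(SZ, Z), mul(SZ, SZ)))))
  →11  S(S(S(add(add(SZ, mul(SZ, SSZ)), add(add(SZ, Z), mul(SZ, SZ))))))
  →12  S(S(S(add(S(add(Z, mul(SZ, SSZ))), add(add(SZ, Z), mul(SZ, SZ))))))
  →13  S(S(S(S(add(add(Z, mul(SZ, SSZ)), add(add(SZ, Z), mul(SZ, SZ)))))))
  →14  S(S(S(S(add(mul(SZ, SSZ), add(add(SZ, Z), mul(SZ, SZ)))))))
  →15  S(S(S(S(add(add(SSZ, mul(Z, SSZ)), add(add(SZ, Z), mul(SZ, SZ)))))))
  →16  S(S(S(S(add(S(add(SZ, mul(Z, SSZ))), add(add(SZ, Z), mul(SZ, SZ)))))))
  →17  S(S(S(S(S(add(add(SZ, mul(Z, SSZ)), add(add(SZ, Z), mul(SZ, SZ))))))))
  →18  S(S(S(S(S(add(S(add(Z, mul(Z, SSZ))), add(add(SZ, Z), mul(SZ, SZ))))))))
  →19  S(S(S(S(S(S(add(add(Z, mul(Z, SSZ)), add(add(SZ, Z), mul(SZ, SZ)))))))))
  →20  S(S(S(S(S(S(add(mul(Z, SSZ), add(add(SZ, Z), mul(SZ, SZ)))))))))
  →21  S(S(S(S(S(S(add(Z, add(add(SZ, Z), mul(SZ, SZ)))))))))
  →22  S(S(S(S(S(S(add(add(SZ, Z), mul(SZ, SZ))))))))
  →23  S(S(S(S(S(S(add(S(add(Z, Z)), mul(SZ, SZ))))))))
  →24  S(S(S(S(S(S(S(add(add(Z, Z), mul(SZ, SZ)))))))))
  →25  S(S(S(S(S(S(S(add(Z, mul(SZ, SZ)))))))))
  →26  S(S(S(S(S(S(S(mul(SZ, SZ))))))))
  →27  S(S(S(S(S(S(S(add(SZ, mul(Z, SZ)))))))))
  →28  S(S(S(S(S(S(S(S(add(Z, mul(Z, SZ))))))))))
  →29  S(S(S(S(S(S(S(S(mul(Z, SZ)))))))))
  →30  S^8(Z)

Term B:
  start: add(mul(SSZ, SSZ), S^4(Z))
  →1  add(add(SSZ, mul(SZ, SSZ)), S^4(Z))
  →2  add(S(add(SZ, mul(SZ, SSZ))), S^4(Z))
  →3  S(add(add(SZ, mul(SZ, SSZ)), S^4(Z)))
  →4  S(add(S(add(Z, mul(SZ, SSZ))), S^4(Z)))
  →5  S(S(add(add(Z, mul(SZ, SSZ)), S^4(Z))))
  →6  S(S(add(mul(SZ, SSZ), S^4(Z))))
  →7  S(S(add(add(SSZ, mul(Z, SSZ)), S^4(Z))))
  →8  S(S(add(S(add(SZ, mul(Z, SSZ))), S^4(Z))))
  →9  S(S(S(add(add(SZ, mul(Z, SSZ)), S^4(Z)))))
  →10  S(S(S(add(S(add(Z, mul(Z, SSZ))), S^4(Z)))))
  →11  S(S(S(S(add(add(Z, mul(Z, SSZ)), S^4(Z))))))
  →12  S(S(S(S(add(mul(Z, SSZ), S^4(Z))))))
  →13  S(S(S(S(add(Z, S^4(Z))))))
  →14  S^8(Z)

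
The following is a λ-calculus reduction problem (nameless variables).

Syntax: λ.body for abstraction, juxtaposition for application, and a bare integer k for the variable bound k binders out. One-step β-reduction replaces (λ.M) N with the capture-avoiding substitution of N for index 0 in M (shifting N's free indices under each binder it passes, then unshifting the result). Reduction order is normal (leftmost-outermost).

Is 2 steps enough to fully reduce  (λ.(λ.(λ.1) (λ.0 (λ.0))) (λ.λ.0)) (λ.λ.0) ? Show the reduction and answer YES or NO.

Answer: NO — after 2 steps the term is (λ.λ.λ.0) (λ.0 (λ.0)), not yet normal

Derivation:
  start: (λ.(λ.(λ.1) (λ.0 (λ.0))) (λ.λ.0)) (λ.λ.0)
  →1  (λ.(λ.1) (λ.0 (λ.0))) (λ.λ.0)
  →2  (λ.λ.λ.0) (λ.0 (λ.0))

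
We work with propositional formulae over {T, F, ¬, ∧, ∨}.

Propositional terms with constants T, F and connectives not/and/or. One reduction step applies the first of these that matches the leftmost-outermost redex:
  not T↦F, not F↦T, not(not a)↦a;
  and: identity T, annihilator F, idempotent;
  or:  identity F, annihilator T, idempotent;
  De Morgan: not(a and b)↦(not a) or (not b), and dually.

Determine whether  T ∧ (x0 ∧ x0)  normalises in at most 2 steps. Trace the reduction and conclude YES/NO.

  start: T ∧ (x0 ∧ x0)
  [1] x0 ∧ x0
  [2] x0

Answer: YES — reaches normal form x0 in 2 ≤ 2 steps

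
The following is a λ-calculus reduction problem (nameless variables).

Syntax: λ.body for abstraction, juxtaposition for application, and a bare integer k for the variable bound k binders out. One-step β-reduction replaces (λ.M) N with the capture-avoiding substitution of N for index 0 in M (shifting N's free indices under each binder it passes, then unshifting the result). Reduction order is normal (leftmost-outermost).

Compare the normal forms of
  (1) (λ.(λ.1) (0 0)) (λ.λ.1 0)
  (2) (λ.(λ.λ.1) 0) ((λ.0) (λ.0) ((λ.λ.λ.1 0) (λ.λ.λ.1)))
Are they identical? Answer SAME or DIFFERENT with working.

Term A:
  start: (λ.(λ.1) (0 0)) (λ.λ.1 0)
  step 1: (λ.λ.λ.1 0) ((λ.λ.1 0) (λ.λ.1 0))
  step 2: λ.λ.1 0

Term B:
  start: (λ.(λ.λ.1) 0) ((λ.0) (λ.0) ((λ.λ.λ.1 0) (λ.λ.λ.1)))
  step 1: (λ.λ.1) ((λ.0) (λ.0) ((λ.λ.λ.1 0) (λ.λ.λ.1)))
  step 2: λ.(λ.0) (λ.0) ((λ.λ.λ.1 0) (λ.λ.λ.1))
  step 3: λ.(λ.0) ((λ.λ.λ.1 0) (λ.λ.λ.1))
  step 4: λ.(λ.λ.λ.1 0) (λ.λ.λ.1)
  step 5: λ.λ.λ.1 0

Answer: DIFFERENT — A ⇓ λ.λ.1 0, B ⇓ λ.λ.λ.1 0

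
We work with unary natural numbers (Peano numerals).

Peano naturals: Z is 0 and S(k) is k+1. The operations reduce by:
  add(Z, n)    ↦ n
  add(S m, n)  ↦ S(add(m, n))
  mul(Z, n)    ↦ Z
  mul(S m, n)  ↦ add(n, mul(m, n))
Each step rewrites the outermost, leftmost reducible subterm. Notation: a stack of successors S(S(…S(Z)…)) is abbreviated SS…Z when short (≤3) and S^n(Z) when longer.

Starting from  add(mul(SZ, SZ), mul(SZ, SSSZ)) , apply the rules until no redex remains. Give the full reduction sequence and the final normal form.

  start: add(mul(SZ, SZ), mul(SZ, SSSZ))
  →1  add(add(SZ, mul(Z, SZ)), mul(SZ, SSSZ))
  →2  add(S(add(Z, mul(Z, SZ))), mul(SZ, SSSZ))
  →3  S(add(add(Z, mul(Z, SZ)), mul(SZ, SSSZ)))
  →4  S(add(mul(Z, SZ), mul(SZ, SSSZ)))
  →5  S(add(Z, mul(SZ, SSSZ)))
  →6  S(mul(SZ, SSSZ))
  →7  S(add(SSSZ, mul(Z, SSSZ)))
  →8  S(S(add(SSZ, mul(Z, SSSZ))))
  →9  S(S(S(add(SZ, mul(Z, SSSZ)))))
  →10  S(S(S(S(add(Z, mul(Z, SSSZ))))))
  →11  S(S(S(S(mul(Z, SSSZ)))))
  →12  S^4(Z)

Answer: normal form = S^4(Z)  (in 12 steps)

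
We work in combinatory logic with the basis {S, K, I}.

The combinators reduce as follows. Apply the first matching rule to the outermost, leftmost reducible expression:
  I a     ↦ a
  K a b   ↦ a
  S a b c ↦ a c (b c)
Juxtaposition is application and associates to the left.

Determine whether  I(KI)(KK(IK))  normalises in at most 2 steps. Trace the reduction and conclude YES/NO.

  start: I(KI)(KK(IK))
  [1] KI(KK(IK))
  [2] I

Answer: YES — reaches normal form I in 2 ≤ 2 steps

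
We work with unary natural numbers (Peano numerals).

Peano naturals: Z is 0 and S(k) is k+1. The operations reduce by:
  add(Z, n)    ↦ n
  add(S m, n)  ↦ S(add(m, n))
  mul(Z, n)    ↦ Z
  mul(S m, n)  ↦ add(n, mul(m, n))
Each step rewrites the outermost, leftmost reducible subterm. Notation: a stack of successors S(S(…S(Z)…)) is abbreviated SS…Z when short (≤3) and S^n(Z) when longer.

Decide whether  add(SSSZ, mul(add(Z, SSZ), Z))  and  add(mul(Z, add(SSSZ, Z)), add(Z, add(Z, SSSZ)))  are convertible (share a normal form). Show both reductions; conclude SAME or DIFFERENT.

Term A:
  start: add(SSSZ, mul(add(Z, SSZ), Z))
  step 1: S(add(SSZ, mul(add(Z, SSZ), Z)))
  step 2: S(S(add(SZ, mul(add(Z, SSZ), Z))))
  step 3: S(S(S(add(Z, mul(add(Z, SSZ), Z)))))
  step 4: S(S(S(mul(add(Z, SSZ), Z))))
  step 5: S(S(S(mul(SSZ, Z))))
  step 6: S(S(S(add(Z, mul(SZ, Z)))))
  step 7: S(S(S(mul(SZ, Z))))
  step 8: S(S(S(add(Z, mul(Z, Z)))))
  step 9: S(S(S(mul(Z, Z))))
  step 10: SSSZ

Term B:
  start: add(mul(Z, add(SSSZ, Z)), add(Z, add(Z, SSSZ)))
  step 1: add(Z, add(Z, add(Z, SSSZ)))
  step 2: add(Z, add(Z, SSSZ))
  step 3: add(Z, SSSZ)
  step 4: SSSZ

Answer: SAME — A ⇓ SSSZ, B ⇓ SSSZ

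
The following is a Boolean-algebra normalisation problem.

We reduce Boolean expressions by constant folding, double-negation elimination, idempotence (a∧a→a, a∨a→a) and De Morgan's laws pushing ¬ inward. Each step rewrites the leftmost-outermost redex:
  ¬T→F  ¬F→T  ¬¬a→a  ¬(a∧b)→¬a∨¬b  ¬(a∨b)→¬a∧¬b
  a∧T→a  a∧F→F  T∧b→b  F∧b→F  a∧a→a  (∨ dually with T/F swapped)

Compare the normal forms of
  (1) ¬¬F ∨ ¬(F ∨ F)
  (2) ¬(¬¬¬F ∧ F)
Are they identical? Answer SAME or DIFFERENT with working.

Term A:
  start: ¬¬F ∨ ¬(F ∨ F)
  step 1: F ∨ ¬(F ∨ F)
  step 2: ¬(F ∨ F)
  step 3: ¬F ∧ ¬F
  step 4: ¬F
  step 5: T

Term B:
  start: ¬(¬¬¬F ∧ F)
  step 1: ¬¬¬¬F ∨ ¬F
  step 2: ¬¬F ∨ ¬F
  step 3: F ∨ ¬F
  step 4: ¬F
  step 5: T

Answer: SAME — A ⇓ T, B ⇓ T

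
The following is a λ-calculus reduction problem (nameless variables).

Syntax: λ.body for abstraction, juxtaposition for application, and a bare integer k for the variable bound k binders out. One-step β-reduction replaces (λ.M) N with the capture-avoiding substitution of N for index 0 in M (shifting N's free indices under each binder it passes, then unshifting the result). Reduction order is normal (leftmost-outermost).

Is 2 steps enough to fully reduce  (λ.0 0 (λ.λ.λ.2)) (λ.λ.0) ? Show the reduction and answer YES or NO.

Answer: NO — after 2 steps the term is (λ.0) (λ.λ.λ.2), not yet normal

Derivation:
  start: (λ.0 0 (λ.λ.λ.2)) (λ.λ.0)
  →1  (λ.λ.0) (λ.λ.0) (λ.λ.λ.2)
  →2  (λ.0) (λ.λ.λ.2)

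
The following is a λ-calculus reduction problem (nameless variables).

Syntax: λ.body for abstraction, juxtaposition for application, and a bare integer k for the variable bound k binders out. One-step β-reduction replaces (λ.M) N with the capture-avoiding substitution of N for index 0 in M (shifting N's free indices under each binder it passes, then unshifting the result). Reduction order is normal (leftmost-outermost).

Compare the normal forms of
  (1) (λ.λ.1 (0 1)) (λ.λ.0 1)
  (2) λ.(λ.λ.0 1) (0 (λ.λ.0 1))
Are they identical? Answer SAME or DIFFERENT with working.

Term A:
  start: (λ.λ.1 (0 1)) (λ.λ.0 1)
  step 1: λ.(λ.λ.0 1) (0 (λ.λ.0 1))
  step 2: λ.λ.0 (1 (λ.λ.0 1))

Term B:
  start: λ.(λ.λ.0 1) (0 (λ.λ.0 1))
  step 1: λ.λ.0 (1 (λ.λ.0 1))

Answer: SAME — A ⇓ λ.λ.0 (1 (λ.λ.0 1)), B ⇓ λ.λ.0 (1 (λ.λ.0 1))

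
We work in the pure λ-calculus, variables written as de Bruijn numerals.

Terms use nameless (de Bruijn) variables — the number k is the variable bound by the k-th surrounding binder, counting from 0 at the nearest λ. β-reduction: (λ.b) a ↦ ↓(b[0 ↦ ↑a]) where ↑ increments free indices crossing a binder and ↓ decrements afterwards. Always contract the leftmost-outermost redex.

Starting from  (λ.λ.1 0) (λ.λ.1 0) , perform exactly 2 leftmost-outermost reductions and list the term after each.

  start: (λ.λ.1 0) (λ.λ.1 0)
  step 1: λ.(λ.λ.1 0) 0
  step 2: λ.λ.1 0

Answer: after 2 steps: λ.λ.1 0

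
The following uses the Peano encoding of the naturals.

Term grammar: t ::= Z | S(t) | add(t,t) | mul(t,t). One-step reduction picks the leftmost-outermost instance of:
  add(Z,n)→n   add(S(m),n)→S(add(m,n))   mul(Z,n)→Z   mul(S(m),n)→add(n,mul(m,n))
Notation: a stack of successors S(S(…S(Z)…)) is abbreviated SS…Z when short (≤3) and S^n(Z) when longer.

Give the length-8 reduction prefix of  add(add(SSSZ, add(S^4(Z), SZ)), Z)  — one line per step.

  start: add(add(SSSZ, add(S^4(Z), SZ)), Z)
  →1  add(S(add(SSZ, add(S^4(Z), SZ))), Z)
  →2  S(add(add(SSZ, add(S^4(Z), SZ)), Z))
  →3  S(add(S(add(SZ, add(S^4(Z), SZ))), Z))
  →4  S(S(add(add(SZ, add(S^4(Z), SZ)), Z)))
  →5  S(S(add(S(add(Z, add(S^4(Z), SZ))), Z)))
  →6  S(S(S(add(add(Z, add(S^4(Z), SZ)), Z))))
  →7  S(S(S(add(add(S^4(Z), SZ), Z))))
  →8  S(S(S(add(S(add(SSSZ, SZ)), Z))))

Answer: after 8 steps: S(S(S(add(S(add(SSSZ, SZ)), Z))))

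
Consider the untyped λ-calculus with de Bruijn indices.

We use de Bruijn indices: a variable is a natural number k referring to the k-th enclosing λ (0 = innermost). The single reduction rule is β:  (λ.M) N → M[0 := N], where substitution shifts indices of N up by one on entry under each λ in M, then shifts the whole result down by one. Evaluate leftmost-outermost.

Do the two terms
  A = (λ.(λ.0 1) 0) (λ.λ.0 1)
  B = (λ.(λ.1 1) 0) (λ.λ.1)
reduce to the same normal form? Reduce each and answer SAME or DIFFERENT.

Answer: DIFFERENT — A ⇓ λ.0 (λ.λ.0 1), B ⇓ λ.λ.λ.1

Reduction:
Term A:
  start: (λ.(λ.0 1) 0) (λ.λ.0 1)
  step 1: (λ.0 (λ.λ.0 1)) (λ.λ.0 1)
  step 2: (λ.λ.0 1) (λ.λ.0 1)
  step 3: λ.0 (λ.λ.0 1)

Term B:
  start: (λ.(λ.1 1) 0) (λ.λ.1)
  step 1: (λ.(λ.λ.1) (λ.λ.1)) (λ.λ.1)
  step 2: (λ.λ.1) (λ.λ.1)
  step 3: λ.λ.λ.1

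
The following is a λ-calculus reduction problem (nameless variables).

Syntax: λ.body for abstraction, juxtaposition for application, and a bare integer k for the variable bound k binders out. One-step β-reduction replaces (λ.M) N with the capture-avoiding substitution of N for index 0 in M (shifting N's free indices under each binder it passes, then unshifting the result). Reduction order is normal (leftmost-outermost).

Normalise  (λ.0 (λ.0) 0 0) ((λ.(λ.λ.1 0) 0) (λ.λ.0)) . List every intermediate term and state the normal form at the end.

Answer: normal form = λ.0  (in 10 steps)

Derivation:
  start: (λ.0 (λ.0) 0 0) ((λ.(λ.λ.1 0) 0) (λ.λ.0))
  [1] (λ.(λ.λ.1 0) 0) (λ.λ.0) (λ.0) ((λ.(λ.λ.1 0) 0) (λ.λ.0)) ((λ.(λ.λ.1 0) 0) (λ.λ.0))
  [2] (λ.λ.1 0) (λ.λ.0) (λ.0) ((λ.(λ.λ.1 0) 0) (λ.λ.0)) ((λ.(λ.λ.1 0) 0) (λ.λ.0))
  [3] (λ.(λ.λ.0) 0) (λ.0) ((λ.(λ.λ.1 0) 0) (λ.λ.0)) ((λ.(λ.λ.1 0) 0) (λ.λ.0))
  [4] (λ.λ.0) (λ.0) ((λ.(λ.λ.1 0) 0) (λ.λ.0)) ((λ.(λ.λ.1 0) 0) (λ.λ.0))
  [5] (λ.0) ((λ.(λ.λ.1 0) 0) (λ.λ.0)) ((λ.(λ.λ.1 0) 0) (λ.λ.0))
  [6] (λ.(λ.λ.1 0) 0) (λ.λ.0) ((λ.(λ.λ.1 0) 0) (λ.λ.0))
  [7] (λ.λ.1 0) (λ.λ.0) ((λ.(λ.λ.1 0) 0) (λ.λ.0))
  [8] (λ.(λ.λ.0) 0) ((λ.(λ.λ.1 0) 0) (λ.λ.0))
  [9] (λ.λ.0) ((λ.(λ.λ.1 0) 0) (λ.λ.0))
  [10] λ.0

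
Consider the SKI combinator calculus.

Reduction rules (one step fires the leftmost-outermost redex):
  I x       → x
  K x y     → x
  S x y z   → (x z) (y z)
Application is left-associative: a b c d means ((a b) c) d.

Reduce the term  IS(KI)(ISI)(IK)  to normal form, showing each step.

Answer: normal form = SIK  (in 6 steps)

Working:
  start: IS(KI)(ISI)(IK)
  [1] S(KI)(ISI)(IK)
  [2] KI(IK)(ISI(IK))
  [3] I(ISI(IK))
  [4] ISI(IK)
  [5] SI(IK)
  [6] SIK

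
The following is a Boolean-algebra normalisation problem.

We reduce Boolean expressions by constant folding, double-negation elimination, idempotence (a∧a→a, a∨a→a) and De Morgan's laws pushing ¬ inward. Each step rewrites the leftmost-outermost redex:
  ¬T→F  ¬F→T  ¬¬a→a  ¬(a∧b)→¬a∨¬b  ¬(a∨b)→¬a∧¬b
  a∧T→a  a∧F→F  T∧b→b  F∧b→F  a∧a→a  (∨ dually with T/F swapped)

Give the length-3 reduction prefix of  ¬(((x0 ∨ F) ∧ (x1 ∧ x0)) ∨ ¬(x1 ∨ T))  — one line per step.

Answer: after 3 steps: ((¬x0 ∧ ¬F) ∨ ¬(x1 ∧ x0)) ∧ ¬¬(x1 ∨ T)

Reduction:
  start: ¬(((x0 ∨ F) ∧ (x1 ∧ x0)) ∨ ¬(x1 ∨ T))
  [1] ¬((x0 ∨ F) ∧ (x1 ∧ x0)) ∧ ¬¬(x1 ∨ T)
  [2] (¬(x0 ∨ F) ∨ ¬(x1 ∧ x0)) ∧ ¬¬(x1 ∨ T)
  [3] ((¬x0 ∧ ¬F) ∨ ¬(x1 ∧ x0)) ∧ ¬¬(x1 ∨ T)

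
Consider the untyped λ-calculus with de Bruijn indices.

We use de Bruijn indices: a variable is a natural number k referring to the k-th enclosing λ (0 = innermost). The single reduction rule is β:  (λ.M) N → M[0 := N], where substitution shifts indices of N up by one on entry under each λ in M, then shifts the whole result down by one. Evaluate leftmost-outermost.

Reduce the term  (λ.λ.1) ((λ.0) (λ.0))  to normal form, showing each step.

  start: (λ.λ.1) ((λ.0) (λ.0))
  step 1: λ.(λ.0) (λ.0)
  step 2: λ.λ.0

Answer: normal form = λ.λ.0  (in 2 steps)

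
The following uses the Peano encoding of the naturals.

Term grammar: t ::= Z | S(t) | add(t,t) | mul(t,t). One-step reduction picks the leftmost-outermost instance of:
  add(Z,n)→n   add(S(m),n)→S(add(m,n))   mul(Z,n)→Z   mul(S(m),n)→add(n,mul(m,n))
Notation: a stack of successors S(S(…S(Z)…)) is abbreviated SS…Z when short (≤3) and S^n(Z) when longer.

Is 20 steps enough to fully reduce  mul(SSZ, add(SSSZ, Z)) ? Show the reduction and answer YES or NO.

Answer: YES — reaches normal form S^6(Z) in 19 ≤ 20 steps

Reduction:
  start: mul(SSZ, add(SSSZ, Z))
  step 1: add(add(SSSZ, Z), mul(SZ, add(SSSZ, Z)))
  step 2: add(S(add(SSZ, Z)), mul(SZ, add(SSSZ, Z)))
  step 3: S(add(add(SSZ, Z), mul(SZ, add(SSSZ, Z))))
  step 4: S(add(S(add(SZ, Z)), mul(SZ, add(SSSZ, Z))))
  step 5: S(S(add(add(SZ, Z), mul(SZ, add(SSSZ, Z)))))
  step 6: S(S(add(S(add(Z, Z)), mul(SZ, add(SSSZ, Z)))))
  step 7: S(S(S(add(add(Z, Z), mul(SZ, add(SSSZ, Z))))))
  step 8: S(S(S(add(Z, mul(SZ, add(SSSZ, Z))))))
  step 9: S(S(S(mul(SZ, add(SSSZ, Z)))))
  step 10: S(S(S(add(add(SSSZ, Z), mul(Z, add(SSSZ, Z))))))
  step 11: S(S(S(add(S(add(SSZ, Z)), mul(Z, add(SSSZ, Z))))))
  step 12: S(S(S(S(add(add(SSZ, Z), mul(Z, add(SSSZ, Z)))))))
  step 13: S(S(S(S(add(S(add(SZ, Z)), mul(Z, add(SSSZ, Z)))))))
  step 14: S(S(S(S(S(add(add(SZ, Z), mul(Z, add(SSSZ, Z))))))))
  step 15: S(S(S(S(S(add(S(add(Z, Z)), mul(Z, add(SSSZ, Z))))))))
  step 16: S(S(S(S(S(S(add(add(Z, Z), mul(Z, add(SSSZ, Z)))))))))
  step 17: S(S(S(S(S(S(add(Z, mul(Z, add(SSSZ, Z)))))))))
  step 18: S(S(S(S(S(S(mul(Z, add(SSSZ, Z))))))))
  step 19: S^6(Z)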